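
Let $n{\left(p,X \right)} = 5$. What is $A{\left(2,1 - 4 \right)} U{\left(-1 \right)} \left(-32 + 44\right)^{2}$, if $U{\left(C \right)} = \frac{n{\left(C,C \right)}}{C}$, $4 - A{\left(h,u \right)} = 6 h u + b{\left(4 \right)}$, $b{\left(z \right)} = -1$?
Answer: $-29520$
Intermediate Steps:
$A{\left(h,u \right)} = 5 - 6 h u$ ($A{\left(h,u \right)} = 4 - \left(6 h u - 1\right) = 4 - \left(-1 + 6 h u\right) = 5 - 6 h u$)
$U{\left(C \right)} = \frac{5}{C}$
$A{\left(2,1 - 4 \right)} U{\left(-1 \right)} \left(-32 + 44\right)^{2} = \left(5 - 12 \left(1 - 4\right)\right) \frac{5}{-1} \left(-32 + 44\right)^{2} = \left(5 - 12 \left(-3\right)\right) 5 \left(-1\right) 12^{2} = \left(5 + 36\right) \left(-5\right) 144 = 41 \left(-5\right) 144 = \left(-205\right) 144 = -29520$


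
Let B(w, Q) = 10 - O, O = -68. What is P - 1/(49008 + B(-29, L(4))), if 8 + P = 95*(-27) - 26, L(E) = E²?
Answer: -127574515/49086 ≈ -2599.0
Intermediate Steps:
B(w, Q) = 78 (B(w, Q) = 10 - 1*(-68) = 10 + 68 = 78)
P = -2599 (P = -8 + (95*(-27) - 26) = -8 + (-2565 - 26) = -8 - 2591 = -2599)
P - 1/(49008 + B(-29, L(4))) = -2599 - 1/(49008 + 78) = -2599 - 1/49086 = -127574515/49086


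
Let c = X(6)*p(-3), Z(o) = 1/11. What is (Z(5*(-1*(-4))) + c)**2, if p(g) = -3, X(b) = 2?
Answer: 4225/121 ≈ 34.917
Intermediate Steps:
Z(o) = 1/11
c = -6 (c = 2*(-3) = -6)
(Z(5*(-1*(-4))) + c)**2 = (1/11 - 6)**2 = (-65/11)**2 = 4225/121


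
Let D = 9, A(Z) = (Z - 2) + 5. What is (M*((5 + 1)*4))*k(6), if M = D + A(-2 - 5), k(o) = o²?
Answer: 4320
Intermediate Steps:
A(Z) = 3 + Z (A(Z) = (-2 + Z) + 5 = 3 + Z)
M = 5 (M = 9 + (3 + (-2 - 5)) = 9 + (3 - 7) = 9 - 4 = 5)
(M*((5 + 1)*4))*k(6) = (5*((5 + 1)*4))*6² = (5*(6*4))*36 = (5*24)*36 = 120*36 = 4320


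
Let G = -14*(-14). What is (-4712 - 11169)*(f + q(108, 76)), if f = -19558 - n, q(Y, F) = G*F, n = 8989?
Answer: 216791531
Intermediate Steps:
G = 196
q(Y, F) = 196*F
f = -28547 (f = -19558 - 1*8989 = -19558 - 8989 = -28547)
(-4712 - 11169)*(f + q(108, 76)) = (-4712 - 11169)*(-28547 + 196*76) = -15881*(-28547 + 14896) = -15881*(-13651) = 216791531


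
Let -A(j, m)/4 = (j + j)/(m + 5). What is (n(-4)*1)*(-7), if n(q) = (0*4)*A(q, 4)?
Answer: 0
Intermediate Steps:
A(j, m) = -8*j/(5 + m) (A(j, m) = -4*(j + j)/(m + 5) = -4*2*j/(5 + m) = -8*j/(5 + m))
n(q) = 0 (n(q) = (0*4)*(-8*q/(5 + 4)) = 0*(-8*q/9) = 0)
(n(-4)*1)*(-7) = (0*1)*(-7) = 0*(-7) = 0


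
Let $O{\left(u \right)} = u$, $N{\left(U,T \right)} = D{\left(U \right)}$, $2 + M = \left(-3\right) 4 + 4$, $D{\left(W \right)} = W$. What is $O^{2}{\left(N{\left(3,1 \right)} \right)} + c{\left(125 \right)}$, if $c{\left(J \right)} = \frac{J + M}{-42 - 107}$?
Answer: $\frac{1226}{149} \approx 8.2282$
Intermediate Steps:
$M = -10$ ($M = -2 + \left(\left(-3\right) 4 + 4\right) = -2 + \left(-12 + 4\right) = -2 - 8 = -10$)
$N{\left(U,T \right)} = U$
$c{\left(J \right)} = \frac{10}{149} - \frac{J}{149}$ ($c{\left(J \right)} = \frac{J - 10}{-42 - 107} = \frac{-10 + J}{-149} = \left(-10 + J\right) \left(- \frac{1}{149}\right) = \frac{10}{149} - \frac{J}{149}$)
$O^{2}{\left(N{\left(3,1 \right)} \right)} + c{\left(125 \right)} = 3^{2} + \left(\frac{10}{149} - \frac{125}{149}\right) = 9 + \left(\frac{10}{149} - \frac{125}{149}\right) = 9 - \frac{115}{149} = \frac{1226}{149}$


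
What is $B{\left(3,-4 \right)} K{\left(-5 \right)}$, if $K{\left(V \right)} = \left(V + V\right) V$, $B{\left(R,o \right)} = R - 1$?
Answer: $100$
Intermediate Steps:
$B{\left(R,o \right)} = -1 + R$
$K{\left(V \right)} = 2 V^{2}$ ($K{\left(V \right)} = 2 V V = 2 V^{2}$)
$B{\left(3,-4 \right)} K{\left(-5 \right)} = \left(-1 + 3\right) 2 \left(-5\right)^{2} = 2 \cdot 2 \cdot 25 = 2 \cdot 50 = 100$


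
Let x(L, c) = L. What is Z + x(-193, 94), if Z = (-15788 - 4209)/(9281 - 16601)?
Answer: -1392763/7320 ≈ -190.27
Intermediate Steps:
Z = 19997/7320 (Z = -19997/(-7320) = -19997*(-1/7320) = 19997/7320 ≈ 2.7318)
Z + x(-193, 94) = 19997/7320 - 193 = -1392763/7320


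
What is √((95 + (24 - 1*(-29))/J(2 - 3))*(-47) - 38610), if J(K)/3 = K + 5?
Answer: I*√1558173/6 ≈ 208.04*I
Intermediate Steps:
J(K) = 15 + 3*K (J(K) = 3*(K + 5) = 3*(5 + K) = 15 + 3*K)
√((95 + (24 - 1*(-29))/J(2 - 3))*(-47) - 38610) = √((95 + (24 - 1*(-29))/(15 + 3*(2 - 3)))*(-47) - 38610) = √((95 + (24 + 29)/(15 + 3*(-1)))*(-47) - 38610) = √((95 + 53/(15 - 3))*(-47) - 38610) = √((95 + 53/12)*(-47) - 38610) = √((1193/12)*(-47) - 38610) = √(-56071/12 - 38610) = √(-519391/12) = I*√1558173/6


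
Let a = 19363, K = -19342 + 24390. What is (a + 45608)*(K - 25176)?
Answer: -1307736288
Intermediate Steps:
K = 5048
(a + 45608)*(K - 25176) = (19363 + 45608)*(5048 - 25176) = 64971*(-20128) = -1307736288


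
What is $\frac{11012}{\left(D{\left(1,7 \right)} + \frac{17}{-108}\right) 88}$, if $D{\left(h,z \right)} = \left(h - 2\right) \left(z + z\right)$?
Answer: $- \frac{148662}{16819} \approx -8.8389$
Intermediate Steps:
$D{\left(h,z \right)} = 2 z \left(-2 + h\right)$ ($D{\left(h,z \right)} = \left(-2 + h\right) 2 z = 2 z \left(-2 + h\right)$)
$\frac{11012}{\left(D{\left(1,7 \right)} + \frac{17}{-108}\right) 88} = \frac{11012}{\left(2 \cdot 7 \left(-2 + 1\right) + \frac{17}{-108}\right) 88} = \frac{11012}{\left(2 \cdot 7 \left(-1\right) + 17 \left(- \frac{1}{108}\right)\right) 88} = \frac{11012}{\left(-14 - \frac{17}{108}\right) 88} = \frac{11012}{\left(- \frac{1529}{108}\right) 88} = \frac{11012}{- \frac{33638}{27}} = 11012 \left(- \frac{27}{33638}\right) = - \frac{148662}{16819}$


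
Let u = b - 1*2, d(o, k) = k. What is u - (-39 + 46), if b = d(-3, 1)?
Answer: -8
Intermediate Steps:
b = 1
u = -1 (u = 1 - 1*2 = 1 - 2 = -1)
u - (-39 + 46) = -1 - (-39 + 46) = -1 - 1*7 = -1 - 7 = -8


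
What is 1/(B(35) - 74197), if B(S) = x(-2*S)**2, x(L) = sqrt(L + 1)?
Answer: -1/74266 ≈ -1.3465e-5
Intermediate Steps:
x(L) = sqrt(1 + L)
B(S) = 1 - 2*S (B(S) = (sqrt(1 - 2*S))**2 = 1 - 2*S)
1/(B(35) - 74197) = 1/((1 - 2*35) - 74197) = 1/((1 - 70) - 74197) = 1/(-69 - 74197) = 1/(-74266) = -1/74266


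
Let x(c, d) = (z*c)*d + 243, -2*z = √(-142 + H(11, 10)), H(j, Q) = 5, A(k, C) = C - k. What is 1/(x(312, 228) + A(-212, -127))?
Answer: 41/21664553384 + 2223*I*√137/10832276692 ≈ 1.8925e-9 + 2.402e-6*I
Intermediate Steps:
z = -I*√137/2 (z = -√(-142 + 5)/2 = -I*√137/2 ≈ -5.8523*I)
x(c, d) = 243 - I*c*d*√137/2 (x(c, d) = ((-I*√137/2)*c)*d + 243 = (-I*c*√137/2)*d + 243 = -I*c*d*√137/2 + 243 = 243 - I*c*d*√137/2)
1/(x(312, 228) + A(-212, -127)) = 1/((243 - ½*I*312*228*√137) + (-127 - 1*(-212))) = 1/((243 - 35568*I*√137) + (-127 + 212)) = 1/((243 - 35568*I*√137) + 85) = 1/(328 - 35568*I*√137)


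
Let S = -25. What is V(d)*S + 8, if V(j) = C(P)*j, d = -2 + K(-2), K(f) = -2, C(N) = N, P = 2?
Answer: 208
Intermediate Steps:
d = -4 (d = -2 - 2 = -4)
V(j) = 2*j
V(d)*S + 8 = (2*(-4))*(-25) + 8 = -8*(-25) + 8 = 200 + 8 = 208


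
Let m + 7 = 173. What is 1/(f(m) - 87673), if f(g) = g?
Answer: -1/87507 ≈ -1.1428e-5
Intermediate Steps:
m = 166 (m = -7 + 173 = 166)
1/(f(m) - 87673) = 1/(166 - 87673) = 1/(-87507) = -1/87507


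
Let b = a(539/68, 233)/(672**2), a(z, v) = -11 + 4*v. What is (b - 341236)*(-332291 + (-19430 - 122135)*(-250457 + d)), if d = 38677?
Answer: -219993634622986610587/21504 ≈ -1.0230e+16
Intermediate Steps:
b = 307/150528 (b = (-11 + 4*233)/(672**2) = (-11 + 932)/451584 = 921*(1/451584) = 307/150528 ≈ 0.0020395)
(b - 341236)*(-332291 + (-19430 - 122135)*(-250457 + d)) = (307/150528 - 341236)*(-332291 + (-19430 - 122135)*(-250457 + 38677)) = -51365572301*(-332291 - 141565*(-211780))/150528 = -51365572301*(-332291 + 29980635700)/150528 = -51365572301/150528*29980303409 = -219993634622986610587/21504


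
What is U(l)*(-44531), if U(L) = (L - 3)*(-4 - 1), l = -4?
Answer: -1558585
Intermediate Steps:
U(L) = 15 - 5*L (U(L) = (-3 + L)*(-5) = 15 - 5*L)
U(l)*(-44531) = (15 - 5*(-4))*(-44531) = (15 + 20)*(-44531) = 35*(-44531) = -1558585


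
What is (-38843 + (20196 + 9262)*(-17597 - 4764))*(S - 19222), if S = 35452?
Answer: -10691499207630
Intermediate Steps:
(-38843 + (20196 + 9262)*(-17597 - 4764))*(S - 19222) = (-38843 + (20196 + 9262)*(-17597 - 4764))*(35452 - 19222) = (-38843 + 29458*(-22361))*16230 = (-38843 - 658710338)*16230 = -658749181*16230 = -10691499207630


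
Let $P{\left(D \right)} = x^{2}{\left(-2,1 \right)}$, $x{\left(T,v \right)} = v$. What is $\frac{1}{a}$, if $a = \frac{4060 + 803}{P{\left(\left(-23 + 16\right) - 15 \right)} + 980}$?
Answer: $\frac{327}{1621} \approx 0.20173$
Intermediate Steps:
$P{\left(D \right)} = 1$ ($P{\left(D \right)} = 1^{2} = 1$)
$a = \frac{1621}{327}$ ($a = \frac{4060 + 803}{1 + 980} = \frac{4863}{981} = 4863 \cdot \frac{1}{981} = \frac{1621}{327} \approx 4.9572$)
$\frac{1}{a} = \frac{1}{\frac{1621}{327}} = \frac{327}{1621}$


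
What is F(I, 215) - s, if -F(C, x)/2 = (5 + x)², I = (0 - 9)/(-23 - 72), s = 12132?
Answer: -108932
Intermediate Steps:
I = 9/95 (I = -9/(-95) = -9*(-1/95) = 9/95 ≈ 0.094737)
F(C, x) = -2*(5 + x)²
F(I, 215) - s = -2*(5 + 215)² - 1*12132 = -2*220² - 12132 = -2*48400 - 12132 = -96800 - 12132 = -108932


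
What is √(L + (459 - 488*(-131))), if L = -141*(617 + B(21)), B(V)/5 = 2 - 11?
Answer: I*√16265 ≈ 127.53*I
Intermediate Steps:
B(V) = -45 (B(V) = 5*(2 - 11) = 5*(-9) = -45)
L = -80652 (L = -141*(617 - 45) = -141*572 = -80652)
√(L + (459 - 488*(-131))) = √(-80652 + (459 - 488*(-131))) = √(-80652 + (459 + 63928)) = √(-80652 + 64387) = √(-16265) = I*√16265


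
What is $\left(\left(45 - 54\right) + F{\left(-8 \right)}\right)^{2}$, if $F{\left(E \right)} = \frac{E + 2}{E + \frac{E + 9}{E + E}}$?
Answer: $\frac{126025}{1849} \approx 68.158$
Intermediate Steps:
$F{\left(E \right)} = \frac{2 + E}{E + \frac{9 + E}{2 E}}$
$\left(\left(45 - 54\right) + F{\left(-8 \right)}\right)^{2} = \left(\left(45 - 54\right) + 2 \left(-8\right) \frac{1}{9 - 8 + 2 \left(-8\right)^{2}} \left(2 - 8\right)\right)^{2} = \left(\left(45 - 54\right) + 2 \left(-8\right) \frac{1}{9 - 8 + 2 \cdot 64} \left(-6\right)\right)^{2} = \left(-9 + 2 \left(-8\right) \frac{1}{9 - 8 + 128} \left(-6\right)\right)^{2} = \left(-9 + 2 \left(-8\right) \frac{1}{129} \left(-6\right)\right)^{2} = \left(-9 + \frac{32}{43}\right)^{2} = \left(- \frac{355}{43}\right)^{2} = \frac{126025}{1849}$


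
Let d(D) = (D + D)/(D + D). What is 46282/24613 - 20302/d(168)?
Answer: -499646844/24613 ≈ -20300.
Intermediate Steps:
d(D) = 1 (d(D) = (2*D)/((2*D)) = (2*D)*(1/(2*D)) = 1)
46282/24613 - 20302/d(168) = 46282/24613 - 20302/1 = 46282*(1/24613) - 20302*1 = 46282/24613 - 20302 = -499646844/24613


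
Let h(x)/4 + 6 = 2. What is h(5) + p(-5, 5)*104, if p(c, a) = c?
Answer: -536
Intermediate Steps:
h(x) = -16 (h(x) = -24 + 4*2 = -24 + 8 = -16)
h(5) + p(-5, 5)*104 = -16 - 5*104 = -16 - 520 = -536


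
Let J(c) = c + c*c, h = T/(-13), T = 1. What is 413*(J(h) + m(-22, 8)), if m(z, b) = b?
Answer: 553420/169 ≈ 3274.7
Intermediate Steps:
h = -1/13 (h = 1/(-13) = 1*(-1/13) = -1/13 ≈ -0.076923)
J(c) = c + c²
413*(J(h) + m(-22, 8)) = 413*(-(1 - 1/13)/13 + 8) = 413*(-1/13*12/13 + 8) = 413*(-12/169 + 8) = 413*(1340/169) = 553420/169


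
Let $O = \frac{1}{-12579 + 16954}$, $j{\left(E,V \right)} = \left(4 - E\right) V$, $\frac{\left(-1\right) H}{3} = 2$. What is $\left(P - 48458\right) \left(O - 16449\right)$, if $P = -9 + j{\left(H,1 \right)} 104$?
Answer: $\frac{3413054365698}{4375} \approx 7.8013 \cdot 10^{8}$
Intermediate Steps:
$H = -6$ ($H = \left(-3\right) 2 = -6$)
$j{\left(E,V \right)} = V \left(4 - E\right)$
$P = 1031$ ($P = -9 + 1 \left(4 - -6\right) 104 = -9 + 1 \left(4 + 6\right) 104 = -9 + 1 \cdot 10 \cdot 104 = -9 + 10 \cdot 104 = -9 + 1040 = 1031$)
$O = \frac{1}{4375} \approx 0.00022857$
$\left(P - 48458\right) \left(O - 16449\right) = \left(1031 - 48458\right) \left(\frac{1}{4375} - 16449\right) = \left(-47427\right) \left(- \frac{71964374}{4375}\right) = \frac{3413054365698}{4375}$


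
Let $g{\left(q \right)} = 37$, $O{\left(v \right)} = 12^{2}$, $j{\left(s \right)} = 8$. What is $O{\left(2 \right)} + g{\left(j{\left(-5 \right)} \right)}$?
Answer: $181$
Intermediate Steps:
$O{\left(v \right)} = 144$
$O{\left(2 \right)} + g{\left(j{\left(-5 \right)} \right)} = 144 + 37 = 181$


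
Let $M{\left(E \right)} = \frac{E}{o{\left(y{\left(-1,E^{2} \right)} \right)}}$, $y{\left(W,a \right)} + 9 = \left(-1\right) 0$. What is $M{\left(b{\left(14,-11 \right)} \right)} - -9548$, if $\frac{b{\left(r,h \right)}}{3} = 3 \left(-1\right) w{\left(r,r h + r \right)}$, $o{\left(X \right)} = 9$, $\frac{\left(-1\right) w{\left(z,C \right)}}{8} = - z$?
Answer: $9436$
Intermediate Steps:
$w{\left(z,C \right)} = 8 z$ ($w{\left(z,C \right)} = - 8 \left(- z\right) = 8 z$)
$y{\left(W,a \right)} = -9$ ($y{\left(W,a \right)} = -9 - 0 = -9 + 0 = -9$)
$b{\left(r,h \right)} = - 72 r$ ($b{\left(r,h \right)} = 3 \cdot 3 \left(-1\right) 8 r = 3 \left(- 3 \cdot 8 r\right) = 3 \left(- 24 r\right) = - 72 r$)
$M{\left(E \right)} = \frac{E}{9}$
$M{\left(b{\left(14,-11 \right)} \right)} - -9548 = \frac{\left(-72\right) 14}{9} - -9548 = \frac{1}{9} \left(-1008\right) + 9548 = -112 + 9548 = 9436$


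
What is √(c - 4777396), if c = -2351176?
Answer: 2*I*√1782143 ≈ 2669.9*I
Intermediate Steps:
√(c - 4777396) = √(-2351176 - 4777396) = √(-7128572) = 2*I*√1782143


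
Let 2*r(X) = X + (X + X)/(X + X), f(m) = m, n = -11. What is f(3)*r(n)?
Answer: -15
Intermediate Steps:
r(X) = ½ + X/2 (r(X) = (X + (X + X)/(X + X))/2 = (X + (2*X)/((2*X)))/2 = (X + (2*X)*(1/(2*X)))/2 = (X + 1)/2 = (1 + X)/2 = ½ + X/2)
f(3)*r(n) = 3*(½ + (½)*(-11)) = 3*(½ - 11/2) = 3*(-5) = -15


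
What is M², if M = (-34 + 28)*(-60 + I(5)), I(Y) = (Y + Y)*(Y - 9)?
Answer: 360000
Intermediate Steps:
I(Y) = 2*Y*(-9 + Y) (I(Y) = (2*Y)*(-9 + Y) = 2*Y*(-9 + Y))
M = 600 (M = (-34 + 28)*(-60 + 2*5*(-9 + 5)) = -6*(-60 + 2*5*(-4)) = -6*(-60 - 40) = -6*(-100) = 600)
M² = 600² = 360000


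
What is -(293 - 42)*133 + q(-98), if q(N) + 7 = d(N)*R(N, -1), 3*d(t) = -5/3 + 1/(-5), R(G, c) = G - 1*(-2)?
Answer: -499954/15 ≈ -33330.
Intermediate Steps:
R(G, c) = 2 + G (R(G, c) = G + 2 = 2 + G)
d(t) = -28/45 (d(t) = (-5/3 + 1/(-5))/3 = (-5*⅓ + 1*(-⅕))/3 = (-5/3 - ⅕)/3 = (⅓)*(-28/15) = -28/45)
q(N) = -371/45 - 28*N/45 (q(N) = -7 - 28*(2 + N)/45 = -7 + (-56/45 - 28*N/45) = -371/45 - 28*N/45)
-(293 - 42)*133 + q(-98) = -(293 - 42)*133 + (-371/45 - 28/45*(-98)) = -251*133 + (-371/45 + 2744/45) = -1*33383 + 791/15 = -33383 + 791/15 = -499954/15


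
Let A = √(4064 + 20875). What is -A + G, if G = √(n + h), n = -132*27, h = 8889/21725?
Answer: -3*√2771 + I*√67277120559/4345 ≈ -157.92 + 59.696*I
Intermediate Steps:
A = 3*√2771 (A = √24939 = 3*√2771 ≈ 157.92)
h = 8889/21725 (h = 8889*(1/21725) = 8889/21725 ≈ 0.40916)
n = -3564
G = I*√67277120559/4345 (G = √(-3564 + 8889/21725) = √(-77419011/21725) = I*√67277120559/4345 ≈ 59.696*I)
-A + G = -3*√2771 + I*√67277120559/4345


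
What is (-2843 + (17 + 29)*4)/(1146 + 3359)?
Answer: -2659/4505 ≈ -0.59023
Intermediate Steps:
(-2843 + (17 + 29)*4)/(1146 + 3359) = (-2843 + 46*4)/4505 = (-2843 + 184)*(1/4505) = -2659*1/4505 = -2659/4505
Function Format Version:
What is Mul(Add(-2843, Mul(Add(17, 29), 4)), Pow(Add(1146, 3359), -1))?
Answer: Rational(-2659, 4505) ≈ -0.59023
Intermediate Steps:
Mul(Add(-2843, Mul(Add(17, 29), 4)), Pow(Add(1146, 3359), -1)) = Mul(Add(-2843, Mul(46, 4)), Pow(4505, -1)) = Mul(Add(-2843, 184), Rational(1, 4505)) = Mul(-2659, Rational(1, 4505)) = Rational(-2659, 4505)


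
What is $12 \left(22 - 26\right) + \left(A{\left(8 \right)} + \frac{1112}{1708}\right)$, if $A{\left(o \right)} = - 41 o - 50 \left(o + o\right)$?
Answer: $- \frac{501874}{427} \approx -1175.3$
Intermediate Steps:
$A{\left(o \right)} = - 141 o$ ($A{\left(o \right)} = - 41 o - 50 \cdot 2 o = - 41 o - 100 o = - 141 o$)
$12 \left(22 - 26\right) + \left(A{\left(8 \right)} + \frac{1112}{1708}\right) = 12 \left(22 - 26\right) + \left(\left(-141\right) 8 + \frac{1112}{1708}\right) = 12 \left(-4\right) + \left(-1128 + 1112 \cdot \frac{1}{1708}\right) = -48 + \left(-1128 + \frac{278}{427}\right) = -48 - \frac{481378}{427} = - \frac{501874}{427}$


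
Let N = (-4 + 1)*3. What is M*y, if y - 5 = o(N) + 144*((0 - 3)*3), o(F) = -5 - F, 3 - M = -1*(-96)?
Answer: 119691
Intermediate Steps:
M = -93 (M = 3 - (-1)*(-96) = 3 - 1*96 = 3 - 96 = -93)
N = -9 (N = -3*3 = -9)
y = -1287 (y = 5 + ((-5 - 1*(-9)) + 144*((0 - 3)*3)) = 5 + ((-5 + 9) + 144*(-3*3)) = 5 + (4 + 144*(-9)) = 5 + (4 - 1296) = 5 - 1292 = -1287)
M*y = -93*(-1287) = 119691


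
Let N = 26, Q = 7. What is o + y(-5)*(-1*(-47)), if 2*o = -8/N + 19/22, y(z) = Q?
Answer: 188347/572 ≈ 329.28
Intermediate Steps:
y(z) = 7
o = 159/572 (o = (-8/26 + 19/22)/2 = (-8*1/26 + 19*(1/22))/2 = (-4/13 + 19/22)/2 = (½)*(159/286) = 159/572 ≈ 0.27797)
o + y(-5)*(-1*(-47)) = 159/572 + 7*(-1*(-47)) = 159/572 + 7*47 = 159/572 + 329 = 188347/572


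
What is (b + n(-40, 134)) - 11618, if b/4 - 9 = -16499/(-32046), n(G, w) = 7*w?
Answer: -24359402/2289 ≈ -10642.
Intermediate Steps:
b = 87118/2289 (b = 36 + 4*(-16499/(-32046)) = 36 + 4*(-16499*(-1/32046)) = 36 + 4*(2357/4578) = 36 + 4714/2289 = 87118/2289 ≈ 38.059)
(b + n(-40, 134)) - 11618 = (87118/2289 + 7*134) - 11618 = (87118/2289 + 938) - 11618 = 2234200/2289 - 11618 = -24359402/2289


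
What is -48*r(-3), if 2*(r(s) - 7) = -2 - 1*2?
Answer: -240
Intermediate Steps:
r(s) = 5 (r(s) = 7 + (-2 - 1*2)/2 = 7 + (-2 - 2)/2 = 7 + (1/2)*(-4) = 7 - 2 = 5)
-48*r(-3) = -48*5 = -240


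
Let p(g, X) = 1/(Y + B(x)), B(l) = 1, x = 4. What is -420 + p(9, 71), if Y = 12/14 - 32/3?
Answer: -77721/185 ≈ -420.11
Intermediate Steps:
Y = -206/21 (Y = 12*(1/14) - 32*⅓ = 6/7 - 32/3 = -206/21 ≈ -9.8095)
p(g, X) = -21/185 (p(g, X) = 1/(-206/21 + 1) = 1/(-185/21) = -21/185)
-420 + p(9, 71) = -420 - 21/185 = -77721/185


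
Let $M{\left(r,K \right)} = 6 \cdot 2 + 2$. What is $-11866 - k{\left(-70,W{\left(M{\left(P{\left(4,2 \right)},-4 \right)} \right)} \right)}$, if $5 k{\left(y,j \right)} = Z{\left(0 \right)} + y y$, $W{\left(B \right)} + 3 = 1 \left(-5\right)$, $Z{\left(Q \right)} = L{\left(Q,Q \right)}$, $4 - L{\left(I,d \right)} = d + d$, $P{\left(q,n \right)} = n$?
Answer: $- \frac{64234}{5} \approx -12847.0$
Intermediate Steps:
$L{\left(I,d \right)} = 4 - 2 d$ ($L{\left(I,d \right)} = 4 - \left(d + d\right) = 4 - 2 d$)
$Z{\left(Q \right)} = 4 - 2 Q$
$M{\left(r,K \right)} = 14$ ($M{\left(r,K \right)} = 12 + 2 = 14$)
$W{\left(B \right)} = -8$ ($W{\left(B \right)} = -3 + 1 \left(-5\right) = -3 - 5 = -8$)
$k{\left(y,j \right)} = \frac{4}{5} + \frac{y^{2}}{5}$ ($k{\left(y,j \right)} = \frac{\left(4 - 0\right) + y y}{5} = \frac{\left(4 + 0\right) + y^{2}}{5} = \frac{4 + y^{2}}{5} = \frac{4}{5} + \frac{y^{2}}{5}$)
$-11866 - k{\left(-70,W{\left(M{\left(P{\left(4,2 \right)},-4 \right)} \right)} \right)} = -11866 - \left(\frac{4}{5} + \frac{\left(-70\right)^{2}}{5}\right) = -11866 - \left(\frac{4}{5} + \frac{1}{5} \cdot 4900\right) = -11866 - \left(\frac{4}{5} + 980\right) = -11866 - \frac{4904}{5} = - \frac{64234}{5}$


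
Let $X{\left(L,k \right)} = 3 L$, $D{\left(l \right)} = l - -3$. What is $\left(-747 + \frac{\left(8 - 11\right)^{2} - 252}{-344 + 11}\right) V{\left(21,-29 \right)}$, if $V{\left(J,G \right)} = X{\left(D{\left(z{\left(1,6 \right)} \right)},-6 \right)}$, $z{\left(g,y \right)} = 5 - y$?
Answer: $- \frac{165672}{37} \approx -4477.6$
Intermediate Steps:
$D{\left(l \right)} = 3 + l$ ($D{\left(l \right)} = l + 3 = 3 + l$)
$V{\left(J,G \right)} = 6$ ($V{\left(J,G \right)} = 3 \left(3 + \left(5 - 6\right)\right) = 3 \left(3 - 1\right) = 3 \cdot 2 = 6$)
$\left(-747 + \frac{\left(8 - 11\right)^{2} - 252}{-344 + 11}\right) V{\left(21,-29 \right)} = \left(-747 + \frac{\left(8 - 11\right)^{2} - 252}{-344 + 11}\right) 6 = \left(-747 + \frac{\left(-3\right)^{2} - 252}{-333}\right) 6 = \left(-747 + \left(9 - 252\right) \left(- \frac{1}{333}\right)\right) 6 = \left(-747 - - \frac{27}{37}\right) 6 = \left(-747 + \frac{27}{37}\right) 6 = \left(- \frac{27612}{37}\right) 6 = - \frac{165672}{37}$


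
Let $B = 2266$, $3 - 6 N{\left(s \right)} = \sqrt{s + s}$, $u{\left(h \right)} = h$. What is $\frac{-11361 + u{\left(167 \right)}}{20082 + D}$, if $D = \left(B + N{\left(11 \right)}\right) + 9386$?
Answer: $- \frac{12788495748}{36254825627} - \frac{67164 \sqrt{22}}{36254825627} \approx -0.35275$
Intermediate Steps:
$N{\left(s \right)} = \frac{1}{2} - \frac{\sqrt{2} \sqrt{s}}{6}$ ($N{\left(s \right)} = \frac{1}{2} - \frac{\sqrt{s + s}}{6} = \frac{1}{2} - \frac{\sqrt{2 s}}{6} = \frac{1}{2} - \frac{\sqrt{2} \sqrt{s}}{6}$)
$D = \frac{23305}{2} - \frac{\sqrt{22}}{6}$ ($D = \left(2266 + \left(\frac{1}{2} - \frac{\sqrt{2} \sqrt{11}}{6}\right)\right) + 9386 = \left(2266 + \left(\frac{1}{2} - \frac{\sqrt{22}}{6}\right)\right) + 9386 = \left(\frac{4533}{2} - \frac{\sqrt{22}}{6}\right) + 9386 = \frac{23305}{2} - \frac{\sqrt{22}}{6} \approx 11652.0$)
$\frac{-11361 + u{\left(167 \right)}}{20082 + D} = \frac{-11361 + 167}{20082 + \left(\frac{23305}{2} - \frac{\sqrt{22}}{6}\right)} = - \frac{11194}{\frac{63469}{2} - \frac{\sqrt{22}}{6}}$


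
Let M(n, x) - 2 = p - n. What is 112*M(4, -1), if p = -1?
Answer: -336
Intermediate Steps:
M(n, x) = 1 - n (M(n, x) = 2 + (-1 - n) = 1 - n)
112*M(4, -1) = 112*(1 - 1*4) = 112*(1 - 4) = 112*(-3) = -336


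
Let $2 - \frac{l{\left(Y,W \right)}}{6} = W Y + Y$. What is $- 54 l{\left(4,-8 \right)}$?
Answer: $-9720$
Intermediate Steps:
$l{\left(Y,W \right)} = 12 - 6 Y - 6 W Y$ ($l{\left(Y,W \right)} = 12 - 6 \left(W Y + Y\right) = 12 - 6 \left(Y + W Y\right) = 12 - \left(6 Y + 6 W Y\right) = 12 - 6 Y - 6 W Y$)
$- 54 l{\left(4,-8 \right)} = - 54 \left(12 - 24 - \left(-48\right) 4\right) = - 54 \left(12 - 24 + 192\right) = \left(-54\right) 180 = -9720$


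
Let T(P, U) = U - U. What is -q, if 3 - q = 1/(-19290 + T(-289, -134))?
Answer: -57871/19290 ≈ -3.0001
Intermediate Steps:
T(P, U) = 0
q = 57871/19290 (q = 3 - 1/(-19290 + 0) = 3 - 1/(-19290) = 3 - 1*(-1/19290) = 3 + 1/19290 = 57871/19290 ≈ 3.0001)
-q = -1*57871/19290 = -57871/19290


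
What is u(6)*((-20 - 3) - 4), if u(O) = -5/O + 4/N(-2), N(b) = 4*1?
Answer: -9/2 ≈ -4.5000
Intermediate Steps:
N(b) = 4
u(O) = 1 - 5/O (u(O) = -5/O + 4/4 = -5/O + 4*(1/4) = -5/O + 1 = 1 - 5/O)
u(6)*((-20 - 3) - 4) = ((-5 + 6)/6)*((-20 - 3) - 4) = ((1/6)*1)*(-23 - 4) = (1/6)*(-27) = -9/2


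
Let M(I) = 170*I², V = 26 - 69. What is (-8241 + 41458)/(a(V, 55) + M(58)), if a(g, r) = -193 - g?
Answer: 33217/571730 ≈ 0.058099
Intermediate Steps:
V = -43
(-8241 + 41458)/(a(V, 55) + M(58)) = (-8241 + 41458)/((-193 - 1*(-43)) + 170*58²) = 33217/((-193 + 43) + 170*3364) = 33217/(-150 + 571880) = 33217/571730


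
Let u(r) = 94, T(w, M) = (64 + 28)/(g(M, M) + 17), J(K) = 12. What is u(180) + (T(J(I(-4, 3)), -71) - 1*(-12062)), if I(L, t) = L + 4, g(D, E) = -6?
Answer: 133808/11 ≈ 12164.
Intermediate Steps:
I(L, t) = 4 + L
T(w, M) = 92/11 (T(w, M) = (64 + 28)/(-6 + 17) = 92/11)
u(180) + (T(J(I(-4, 3)), -71) - 1*(-12062)) = 94 + (92/11 - 1*(-12062)) = 94 + (92/11 + 12062) = 94 + 132774/11 = 133808/11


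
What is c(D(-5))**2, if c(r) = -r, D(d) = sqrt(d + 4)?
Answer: -1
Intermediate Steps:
D(d) = sqrt(4 + d)
c(D(-5))**2 = (-sqrt(4 - 5))**2 = (-sqrt(-1))**2 = (-I)**2 = -1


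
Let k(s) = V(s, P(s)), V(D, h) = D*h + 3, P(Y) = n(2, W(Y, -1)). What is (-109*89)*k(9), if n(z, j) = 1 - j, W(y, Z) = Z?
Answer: -203721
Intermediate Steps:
P(Y) = 2 (P(Y) = 1 - 1*(-1) = 1 + 1 = 2)
V(D, h) = 3 + D*h
k(s) = 3 + 2*s (k(s) = 3 + s*2 = 3 + 2*s)
(-109*89)*k(9) = (-109*89)*(3 + 2*9) = -9701*(3 + 18) = -9701*21 = -203721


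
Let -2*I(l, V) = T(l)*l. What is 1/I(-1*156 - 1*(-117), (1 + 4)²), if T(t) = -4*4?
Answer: -1/312 ≈ -0.0032051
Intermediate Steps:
T(t) = -16
I(l, V) = 8*l (I(l, V) = -(-8)*l = 8*l)
1/I(-1*156 - 1*(-117), (1 + 4)²) = 1/(8*(-1*156 - 1*(-117))) = 1/(8*(-156 + 117)) = 1/(8*(-39)) = 1/(-312) = -1/312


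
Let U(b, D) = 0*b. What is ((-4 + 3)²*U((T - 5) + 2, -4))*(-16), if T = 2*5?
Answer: 0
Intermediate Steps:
T = 10
U(b, D) = 0
((-4 + 3)²*U((T - 5) + 2, -4))*(-16) = ((-4 + 3)²*0)*(-16) = ((-1)²*0)*(-16) = (1*0)*(-16) = 0*(-16) = 0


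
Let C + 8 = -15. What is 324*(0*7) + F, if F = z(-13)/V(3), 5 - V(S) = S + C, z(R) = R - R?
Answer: 0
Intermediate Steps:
C = -23 (C = -8 - 15 = -23)
z(R) = 0
V(S) = 28 - S (V(S) = 5 - (S - 23) = 5 - (-23 + S) = 5 + (23 - S) = 28 - S)
F = 0 (F = 0/(28 - 1*3) = 0/(28 - 3) = 0/25 = 0*(1/25) = 0)
324*(0*7) + F = 324*(0*7) + 0 = 324*0 + 0 = 0 + 0 = 0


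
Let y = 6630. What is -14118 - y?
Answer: -20748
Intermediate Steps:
-14118 - y = -14118 - 1*6630 = -14118 - 6630 = -20748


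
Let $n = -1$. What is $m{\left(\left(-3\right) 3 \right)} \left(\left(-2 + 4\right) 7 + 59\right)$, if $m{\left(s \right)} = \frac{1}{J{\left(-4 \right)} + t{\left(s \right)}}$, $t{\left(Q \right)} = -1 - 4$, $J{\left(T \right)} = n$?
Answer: $- \frac{73}{6} \approx -12.167$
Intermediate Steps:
$J{\left(T \right)} = -1$
$t{\left(Q \right)} = -5$
$m{\left(s \right)} = - \frac{1}{6}$ ($m{\left(s \right)} = \frac{1}{-1 - 5} = \frac{1}{-6} = - \frac{1}{6}$)
$m{\left(\left(-3\right) 3 \right)} \left(\left(-2 + 4\right) 7 + 59\right) = - \frac{\left(-2 + 4\right) 7 + 59}{6} = - \frac{2 \cdot 7 + 59}{6} = - \frac{14 + 59}{6} = \left(- \frac{1}{6}\right) 73 = - \frac{73}{6}$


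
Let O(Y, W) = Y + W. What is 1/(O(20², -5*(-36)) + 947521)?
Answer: 1/948101 ≈ 1.0547e-6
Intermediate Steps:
O(Y, W) = W + Y
1/(O(20², -5*(-36)) + 947521) = 1/((-5*(-36) + 20²) + 947521) = 1/((180 + 400) + 947521) = 1/(580 + 947521) = 1/948101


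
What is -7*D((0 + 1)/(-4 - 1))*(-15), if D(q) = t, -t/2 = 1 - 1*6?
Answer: 1050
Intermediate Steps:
t = 10 (t = -2*(1 - 1*6) = -2*(1 - 6) = -2*(-5) = 10)
D(q) = 10
-7*D((0 + 1)/(-4 - 1))*(-15) = -7*10*(-15) = -70*(-15) = 1050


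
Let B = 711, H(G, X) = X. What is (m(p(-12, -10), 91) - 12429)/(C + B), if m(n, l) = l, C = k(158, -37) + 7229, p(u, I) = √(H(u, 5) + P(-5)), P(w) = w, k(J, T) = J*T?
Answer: -6169/1047 ≈ -5.8921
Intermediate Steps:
p(u, I) = 0 (p(u, I) = √(5 - 5) = √0 = 0)
C = 1383 (C = 158*(-37) + 7229 = -5846 + 7229 = 1383)
(m(p(-12, -10), 91) - 12429)/(C + B) = (91 - 12429)/(1383 + 711) = -12338/2094 = -12338*1/2094 = -6169/1047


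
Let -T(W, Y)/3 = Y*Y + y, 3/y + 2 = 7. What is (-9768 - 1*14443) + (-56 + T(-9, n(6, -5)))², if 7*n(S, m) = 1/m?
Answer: -31317859011/1500625 ≈ -20870.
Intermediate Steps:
y = ⅗ (y = 3/(-2 + 7) = 3/5 = 3*(⅕) = ⅗ ≈ 0.60000)
n(S, m) = 1/(7*m) (n(S, m) = (1/m)/7 = 1/(7*m))
T(W, Y) = -9/5 - 3*Y² (T(W, Y) = -3*(Y*Y + ⅗) = -3*(Y² + ⅗) = -3*(⅗ + Y²) = -9/5 - 3*Y²)
(-9768 - 1*14443) + (-56 + T(-9, n(6, -5)))² = (-9768 - 1*14443) + (-56 + (-9/5 - 3*((⅐)/(-5))²))² = (-9768 - 14443) + (-56 + (-9/5 - 3*((⅐)*(-⅕))²))² = -24211 + (-56 + (-9/5 - 3*(-1/35)²))² = -24211 + (-56 + (-9/5 - 3*1/1225))² = -24211 + (-56 + (-9/5 - 3/1225))² = -24211 + (-56 - 2208/1225)² = -24211 + (-70808/1225)² = -24211 + 5013772864/1500625 = -31317859011/1500625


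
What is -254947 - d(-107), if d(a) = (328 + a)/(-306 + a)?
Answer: -105292890/413 ≈ -2.5495e+5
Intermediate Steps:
d(a) = (328 + a)/(-306 + a)
-254947 - d(-107) = -254947 - (328 - 107)/(-306 - 107) = -254947 - 221/(-413) = -254947 - (-1)*221/413 = -254947 - 1*(-221/413) = -254947 + 221/413 = -105292890/413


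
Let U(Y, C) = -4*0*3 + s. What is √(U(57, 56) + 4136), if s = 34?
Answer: √4170 ≈ 64.576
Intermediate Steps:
U(Y, C) = 34 (U(Y, C) = -4*0*3 + 34 = 0*3 + 34 = 0 + 34 = 34)
√(U(57, 56) + 4136) = √(34 + 4136) = √4170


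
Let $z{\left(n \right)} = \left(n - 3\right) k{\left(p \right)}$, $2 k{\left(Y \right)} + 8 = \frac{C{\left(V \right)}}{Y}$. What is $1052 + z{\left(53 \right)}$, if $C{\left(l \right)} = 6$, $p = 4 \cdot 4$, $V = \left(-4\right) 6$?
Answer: $\frac{6891}{8} \approx 861.38$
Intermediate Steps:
$V = -24$
$p = 16$
$k{\left(Y \right)} = -4 + \frac{3}{Y}$ ($k{\left(Y \right)} = -4 + \frac{6 \frac{1}{Y}}{2} = -4 + \frac{3}{Y}$)
$z{\left(n \right)} = \frac{183}{16} - \frac{61 n}{16}$ ($z{\left(n \right)} = \left(n - 3\right) \left(-4 + \frac{3}{16}\right) = \left(-3 + n\right) \left(-4 + 3 \cdot \frac{1}{16}\right) = \left(-3 + n\right) \left(-4 + \frac{3}{16}\right) = \left(-3 + n\right) \left(- \frac{61}{16}\right) = \frac{183}{16} - \frac{61 n}{16}$)
$1052 + z{\left(53 \right)} = 1052 + \left(\frac{183}{16} - \frac{3233}{16}\right) = 1052 - \frac{1525}{8} = \frac{6891}{8}$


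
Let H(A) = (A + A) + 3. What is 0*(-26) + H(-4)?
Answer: -5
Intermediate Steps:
H(A) = 3 + 2*A (H(A) = 2*A + 3 = 3 + 2*A)
0*(-26) + H(-4) = 0*(-26) + (3 + 2*(-4)) = 0 + (3 - 8) = 0 - 5 = -5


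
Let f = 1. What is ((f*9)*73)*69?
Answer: 45333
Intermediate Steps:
((f*9)*73)*69 = ((1*9)*73)*69 = (9*73)*69 = 657*69 = 45333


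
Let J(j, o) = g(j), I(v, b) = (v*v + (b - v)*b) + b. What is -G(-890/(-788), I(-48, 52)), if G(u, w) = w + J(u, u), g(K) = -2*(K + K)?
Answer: -1487642/197 ≈ -7551.5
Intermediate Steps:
g(K) = -4*K
I(v, b) = b + v**2 + b*(b - v) (I(v, b) = (v**2 + b*(b - v)) + b = b + v**2 + b*(b - v))
J(j, o) = -4*j
G(u, w) = w - 4*u
-G(-890/(-788), I(-48, 52)) = -((52 + 52**2 + (-48)**2 - 1*52*(-48)) - (-3560)/(-788)) = -((52 + 2704 + 2304 + 2496) - (-3560)*(-1)/788) = -(7556 - 4*445/394) = -(7556 - 890/197) = -1*1487642/197 = -1487642/197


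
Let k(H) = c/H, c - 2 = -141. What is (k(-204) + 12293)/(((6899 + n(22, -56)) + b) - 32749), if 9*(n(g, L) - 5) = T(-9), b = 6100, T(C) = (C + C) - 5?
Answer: -7523733/12085504 ≈ -0.62254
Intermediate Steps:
c = -139 (c = 2 - 141 = -139)
T(C) = -5 + 2*C (T(C) = 2*C - 5 = -5 + 2*C)
n(g, L) = 22/9 (n(g, L) = 5 + (-5 + 2*(-9))/9 = 5 + (-5 - 18)/9 = 5 + (⅑)*(-23) = 5 - 23/9 = 22/9)
k(H) = -139/H
(k(-204) + 12293)/(((6899 + n(22, -56)) + b) - 32749) = (-139/(-204) + 12293)/(((6899 + 22/9) + 6100) - 32749) = (-139*(-1/204) + 12293)/((62113/9 + 6100) - 32749) = (139/204 + 12293)/(117013/9 - 32749) = 2507911/(204*(-177728/9)) = (2507911/204)*(-9/177728) = -7523733/12085504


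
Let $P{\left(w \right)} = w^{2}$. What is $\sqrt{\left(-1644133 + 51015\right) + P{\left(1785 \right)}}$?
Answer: $\sqrt{1593107} \approx 1262.2$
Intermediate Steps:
$\sqrt{\left(-1644133 + 51015\right) + P{\left(1785 \right)}} = \sqrt{\left(-1644133 + 51015\right) + 1785^{2}} = \sqrt{-1593118 + 3186225} = \sqrt{1593107}$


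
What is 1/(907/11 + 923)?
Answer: 11/11060 ≈ 0.00099457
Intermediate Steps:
1/(907/11 + 923) = 1/(11060/11) = 11/11060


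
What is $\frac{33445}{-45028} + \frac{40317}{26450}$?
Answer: $\frac{465386813}{595495300} \approx 0.78151$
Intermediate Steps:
$\frac{33445}{-45028} + \frac{40317}{26450} = 33445 \left(- \frac{1}{45028}\right) + 40317 \cdot \frac{1}{26450} = - \frac{33445}{45028} + \frac{40317}{26450} = \frac{465386813}{595495300}$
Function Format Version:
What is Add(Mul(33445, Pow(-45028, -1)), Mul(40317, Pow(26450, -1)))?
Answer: Rational(465386813, 595495300) ≈ 0.78151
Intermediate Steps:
Add(Mul(33445, Pow(-45028, -1)), Mul(40317, Pow(26450, -1))) = Add(Mul(33445, Rational(-1, 45028)), Mul(40317, Rational(1, 26450))) = Add(Rational(-33445, 45028), Rational(40317, 26450)) = Rational(465386813, 595495300)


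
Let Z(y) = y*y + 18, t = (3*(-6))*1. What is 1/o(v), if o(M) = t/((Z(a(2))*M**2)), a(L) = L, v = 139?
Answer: -212531/9 ≈ -23615.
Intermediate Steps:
t = -18 (t = -18*1 = -18)
Z(y) = 18 + y**2 (Z(y) = y**2 + 18 = 18 + y**2)
o(M) = -9/(11*M**2) (o(M) = -18*1/(M**2*(18 + 2**2)) = -18*1/(M**2*(18 + 4)) = -18*1/(22*M**2) = -9/(11*M**2))
1/o(v) = 1/(-9/11/139**2) = 1/(-9/11*1/19321) = 1/(-9/212531) = -212531/9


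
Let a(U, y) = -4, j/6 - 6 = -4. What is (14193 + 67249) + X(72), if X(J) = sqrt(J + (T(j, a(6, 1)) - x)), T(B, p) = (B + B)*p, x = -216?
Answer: 81442 + 8*sqrt(3) ≈ 81456.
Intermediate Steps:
j = 12 (j = 36 + 6*(-4) = 36 - 24 = 12)
T(B, p) = 2*B*p (T(B, p) = (2*B)*p = 2*B*p)
X(J) = sqrt(120 + J) (X(J) = sqrt(J + (2*12*(-4) - 1*(-216))) = sqrt(J + (-96 + 216)) = sqrt(J + 120) = sqrt(120 + J))
(14193 + 67249) + X(72) = (14193 + 67249) + sqrt(120 + 72) = 81442 + sqrt(192) = 81442 + 8*sqrt(3)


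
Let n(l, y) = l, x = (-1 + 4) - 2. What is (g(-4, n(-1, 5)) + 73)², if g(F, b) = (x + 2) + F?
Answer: 5184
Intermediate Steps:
x = 1 (x = 3 - 2 = 1)
g(F, b) = 3 + F (g(F, b) = (1 + 2) + F = 3 + F)
(g(-4, n(-1, 5)) + 73)² = ((3 - 4) + 73)² = (-1 + 73)² = 72² = 5184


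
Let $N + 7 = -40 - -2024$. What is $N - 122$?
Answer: $1855$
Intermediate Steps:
$N = 1977$ ($N = -7 - -1984 = -7 + \left(-40 + 2024\right) = -7 + 1984 = 1977$)
$N - 122 = 1977 - 122 = 1855$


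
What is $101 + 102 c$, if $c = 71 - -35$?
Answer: $10913$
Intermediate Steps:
$c = 106$ ($c = 71 + 35 = 106$)
$101 + 102 c = 101 + 102 \cdot 106 = 101 + 10812 = 10913$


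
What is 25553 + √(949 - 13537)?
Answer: 25553 + 2*I*√3147 ≈ 25553.0 + 112.2*I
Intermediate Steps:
25553 + √(949 - 13537) = 25553 + √(-12588) = 25553 + 2*I*√3147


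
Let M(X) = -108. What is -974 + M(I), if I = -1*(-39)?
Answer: -1082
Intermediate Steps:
I = 39
-974 + M(I) = -974 - 108 = -1082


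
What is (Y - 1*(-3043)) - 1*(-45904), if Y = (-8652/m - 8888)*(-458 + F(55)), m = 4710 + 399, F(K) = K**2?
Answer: -38778836175/1703 ≈ -2.2771e+7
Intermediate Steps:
m = 5109
Y = -38862192916/1703 (Y = (-8652/5109 - 8888)*(-458 + 55**2) = (-8652*1/5109 - 8888)*(-458 + 3025) = (-2884/1703 - 8888)*2567 = -15139148/1703*2567 = -38862192916/1703 ≈ -2.2820e+7)
(Y - 1*(-3043)) - 1*(-45904) = (-38862192916/1703 - 1*(-3043)) - 1*(-45904) = (-38862192916/1703 + 3043) + 45904 = -38857010687/1703 + 45904 = -38778836175/1703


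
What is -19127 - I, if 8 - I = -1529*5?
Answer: -26780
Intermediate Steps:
I = 7653 (I = 8 - (-1529)*5 = 8 - 1*(-7645) = 8 + 7645 = 7653)
-19127 - I = -19127 - 1*7653 = -19127 - 7653 = -26780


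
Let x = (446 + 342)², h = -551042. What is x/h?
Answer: -310472/275521 ≈ -1.1269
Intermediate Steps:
x = 620944 (x = 788² = 620944)
x/h = 620944/(-551042) = 620944*(-1/551042) = -310472/275521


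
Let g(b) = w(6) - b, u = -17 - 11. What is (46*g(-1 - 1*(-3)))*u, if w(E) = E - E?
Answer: 2576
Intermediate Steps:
w(E) = 0
u = -28
g(b) = -b (g(b) = 0 - b = -b)
(46*g(-1 - 1*(-3)))*u = (46*(-(-1 - 1*(-3))))*(-28) = (46*(-(-1 + 3)))*(-28) = (46*(-1*2))*(-28) = (46*(-2))*(-28) = -92*(-28) = 2576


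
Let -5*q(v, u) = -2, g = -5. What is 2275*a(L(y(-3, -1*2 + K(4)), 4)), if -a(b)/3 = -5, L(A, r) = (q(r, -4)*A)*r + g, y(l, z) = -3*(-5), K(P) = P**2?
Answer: 34125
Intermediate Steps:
q(v, u) = 2/5 (q(v, u) = -1/5*(-2) = 2/5)
y(l, z) = 15
L(A, r) = -5 + 2*A*r/5 (L(A, r) = (2*A/5)*r - 5 = 2*A*r/5 - 5 = -5 + 2*A*r/5)
a(b) = 15 (a(b) = -3*(-5) = 15)
2275*a(L(y(-3, -1*2 + K(4)), 4)) = 2275*15 = 34125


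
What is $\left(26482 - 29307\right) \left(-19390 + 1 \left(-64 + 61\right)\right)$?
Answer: $54785225$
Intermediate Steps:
$\left(26482 - 29307\right) \left(-19390 + 1 \left(-64 + 61\right)\right) = - 2825 \left(-19390 + 1 \left(-3\right)\right) = - 2825 \left(-19390 - 3\right) = \left(-2825\right) \left(-19393\right) = 54785225$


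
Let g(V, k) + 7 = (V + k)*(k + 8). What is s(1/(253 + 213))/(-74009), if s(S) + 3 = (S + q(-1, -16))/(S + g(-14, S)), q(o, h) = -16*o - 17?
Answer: 25771663/637560225679 ≈ 4.0422e-5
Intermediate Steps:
g(V, k) = -7 + (8 + k)*(V + k) (g(V, k) = -7 + (V + k)*(k + 8) = -7 + (V + k)*(8 + k) = -7 + (8 + k)*(V + k))
q(o, h) = -17 - 16*o
s(S) = -3 + (-1 + S)/(-119 + S² - 5*S) (s(S) = -3 + (S + (-17 - 16*(-1)))/(S + (-7 + S² + 8*(-14) + 8*S - 14*S)) = -3 + (S + (-17 + 16))/(S + (-7 + S² - 112 + 8*S - 14*S)) = -3 + (S - 1)/(S + (-119 + S² - 6*S)) = -3 + (-1 + S)/(-119 + S² - 5*S))
s(1/(253 + 213))/(-74009) = ((-356 - 16/(253 + 213) + 3*(1/(253 + 213))²)/(119 - (1/(253 + 213))² + 5/(253 + 213)))/(-74009) = ((-356 - 16/466 + 3*(1/466)²)/(119 - (1/466)² + 5/466))*(-1/74009) = ((-356 - 16*1/466 + 3*(1/466)²)/(119 - (1/466)² + 5*(1/466)))*(-1/74009) = ((-356 - 8/233 + 3*(1/217156))/(119 - 1*1/217156 + 5/466))*(-1/74009) = ((-356 - 8/233 + 3/217156)/(119 - 1/217156 + 5/466))*(-1/74009) = (-77314989/217156/(25843893/217156))*(-1/74009) = ((217156/25843893)*(-77314989/217156))*(-1/74009) = -25771663/8614631*(-1/74009) = 25771663/637560225679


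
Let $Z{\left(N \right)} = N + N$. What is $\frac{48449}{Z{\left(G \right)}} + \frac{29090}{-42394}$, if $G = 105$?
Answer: $\frac{1023919003}{4451370} \approx 230.02$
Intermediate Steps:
$Z{\left(N \right)} = 2 N$
$\frac{48449}{Z{\left(G \right)}} + \frac{29090}{-42394} = \frac{48449}{2 \cdot 105} + \frac{29090}{-42394} = \frac{48449}{210} + 29090 \left(- \frac{1}{42394}\right) = 48449 \cdot \frac{1}{210} - \frac{14545}{21197} = \frac{48449}{210} - \frac{14545}{21197} = \frac{1023919003}{4451370}$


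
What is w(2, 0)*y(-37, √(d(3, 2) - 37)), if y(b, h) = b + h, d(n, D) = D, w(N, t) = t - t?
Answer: 0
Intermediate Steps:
w(N, t) = 0
w(2, 0)*y(-37, √(d(3, 2) - 37)) = 0*(-37 + √(2 - 37)) = 0*(-37 + √(-35)) = 0*(-37 + I*√35) = 0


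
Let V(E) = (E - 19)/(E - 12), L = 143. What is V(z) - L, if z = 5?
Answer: -141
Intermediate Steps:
V(E) = (-19 + E)/(-12 + E)
V(z) - L = (-19 + 5)/(-12 + 5) - 1*143 = -14/(-7) - 143 = -⅐*(-14) - 143 = 2 - 143 = -141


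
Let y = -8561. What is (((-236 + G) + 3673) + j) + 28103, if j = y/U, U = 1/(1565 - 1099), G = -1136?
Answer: -3959022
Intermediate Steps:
U = 1/466 ≈ 0.0021459
j = -3989426 (j = -8561/1/466 = -8561*466 = -3989426)
(((-236 + G) + 3673) + j) + 28103 = (((-236 - 1136) + 3673) - 3989426) + 28103 = ((-1372 + 3673) - 3989426) + 28103 = (2301 - 3989426) + 28103 = -3987125 + 28103 = -3959022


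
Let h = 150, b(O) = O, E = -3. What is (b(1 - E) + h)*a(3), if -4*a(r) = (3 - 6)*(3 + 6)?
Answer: 2079/2 ≈ 1039.5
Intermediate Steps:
a(r) = 27/4 (a(r) = -(3 - 6)*(3 + 6)/4 = -(-3)*9/4 = -¼*(-27) = 27/4)
(b(1 - E) + h)*a(3) = ((1 - 1*(-3)) + 150)*(27/4) = ((1 + 3) + 150)*(27/4) = (4 + 150)*(27/4) = 154*(27/4) = 2079/2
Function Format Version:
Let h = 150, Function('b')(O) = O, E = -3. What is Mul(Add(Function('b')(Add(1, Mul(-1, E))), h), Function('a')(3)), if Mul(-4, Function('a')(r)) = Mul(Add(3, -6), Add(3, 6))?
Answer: Rational(2079, 2) ≈ 1039.5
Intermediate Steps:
Function('a')(r) = Rational(27, 4) (Function('a')(r) = Mul(Rational(-1, 4), Mul(Add(3, -6), Add(3, 6))) = Mul(Rational(-1, 4), Mul(-3, 9)) = Mul(Rational(-1, 4), -27) = Rational(27, 4))
Mul(Add(Function('b')(Add(1, Mul(-1, E))), h), Function('a')(3)) = Mul(Add(Add(1, Mul(-1, -3)), 150), Rational(27, 4)) = Mul(Add(Add(1, 3), 150), Rational(27, 4)) = Mul(Add(4, 150), Rational(27, 4)) = Mul(154, Rational(27, 4)) = Rational(2079, 2)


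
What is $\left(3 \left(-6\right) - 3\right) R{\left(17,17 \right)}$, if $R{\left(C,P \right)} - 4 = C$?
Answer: $-441$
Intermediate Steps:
$R{\left(C,P \right)} = 4 + C$
$\left(3 \left(-6\right) - 3\right) R{\left(17,17 \right)} = \left(3 \left(-6\right) - 3\right) \left(4 + 17\right) = \left(-18 - 3\right) 21 = \left(-21\right) 21 = -441$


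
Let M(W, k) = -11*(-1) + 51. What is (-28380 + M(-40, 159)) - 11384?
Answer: -39702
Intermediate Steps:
M(W, k) = 62 (M(W, k) = 11 + 51 = 62)
(-28380 + M(-40, 159)) - 11384 = (-28380 + 62) - 11384 = -28318 - 11384 = -39702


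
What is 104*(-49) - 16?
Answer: -5112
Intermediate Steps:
104*(-49) - 16 = -5096 - 16 = -5112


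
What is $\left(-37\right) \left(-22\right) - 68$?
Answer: $746$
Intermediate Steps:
$\left(-37\right) \left(-22\right) - 68 = 814 - 68 = 746$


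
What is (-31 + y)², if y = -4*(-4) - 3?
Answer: 324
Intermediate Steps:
y = 13 (y = 16 - 3 = 13)
(-31 + y)² = (-31 + 13)² = (-18)² = 324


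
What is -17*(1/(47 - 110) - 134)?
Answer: 143531/63 ≈ 2278.3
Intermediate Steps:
-17*(1/(47 - 110) - 134) = -17*(1/(-63) - 134) = -17*(-1/63 - 134) = -17*(-8443/63) = 143531/63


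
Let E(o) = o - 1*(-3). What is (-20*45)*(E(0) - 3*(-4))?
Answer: -13500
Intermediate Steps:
E(o) = 3 + o (E(o) = o + 3 = 3 + o)
(-20*45)*(E(0) - 3*(-4)) = (-20*45)*((3 + 0) - 3*(-4)) = -900*(3 + 12) = -900*15 = -13500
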